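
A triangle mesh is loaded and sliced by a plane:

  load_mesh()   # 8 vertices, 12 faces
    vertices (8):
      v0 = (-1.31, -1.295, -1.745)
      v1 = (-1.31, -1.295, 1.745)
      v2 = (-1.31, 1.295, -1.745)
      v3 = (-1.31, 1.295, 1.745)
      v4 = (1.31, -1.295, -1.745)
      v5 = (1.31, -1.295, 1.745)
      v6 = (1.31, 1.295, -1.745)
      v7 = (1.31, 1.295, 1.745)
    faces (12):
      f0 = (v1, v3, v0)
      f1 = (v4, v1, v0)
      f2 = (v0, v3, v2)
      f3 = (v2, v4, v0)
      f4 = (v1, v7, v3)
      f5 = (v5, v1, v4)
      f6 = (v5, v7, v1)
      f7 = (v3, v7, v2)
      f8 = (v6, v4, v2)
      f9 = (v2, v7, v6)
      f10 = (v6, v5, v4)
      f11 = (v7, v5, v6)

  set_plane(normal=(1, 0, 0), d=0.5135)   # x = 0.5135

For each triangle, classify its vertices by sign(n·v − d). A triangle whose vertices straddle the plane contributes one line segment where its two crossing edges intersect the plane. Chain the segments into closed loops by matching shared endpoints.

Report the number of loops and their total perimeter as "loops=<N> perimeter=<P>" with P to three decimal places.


loops=1 perimeter=12.160

Straddling triangles (8 of 12):
  (v4,v1,v0) [+--] → (0.5135, -1.295, -0.684013)–(0.5135, -1.295, -1.745)  len=1.0610
  (v2,v4,v0) [-+-] → (0.5135, -0.50762, -1.745)–(0.5135, -1.295, -1.745)  len=0.7874
  (v1,v7,v3) [-+-] → (0.5135, 0.50762, 1.745)–(0.5135, 1.295, 1.745)  len=0.7874
  (v5,v1,v4) [+-+] → (0.5135, -1.295, 1.745)–(0.5135, -1.295, -0.684013)  len=2.4290
  (v5,v7,v1) [++-] → (0.5135, 0.50762, 1.745)–(0.5135, -1.295, 1.745)  len=1.8026
  (v3,v7,v2) [-+-] → (0.5135, 1.295, 1.745)–(0.5135, 1.295, 0.684013)  len=1.0610
  (v6,v4,v2) [++-] → (0.5135, -0.50762, -1.745)–(0.5135, 1.295, -1.745)  len=1.8026
  (v2,v7,v6) [-++] → (0.5135, 1.295, 0.684013)–(0.5135, 1.295, -1.745)  len=2.4290

Chained into 1 loop(s):
  loop 1: 8 segments, perimeter = 12.1600
Total perimeter = 12.160


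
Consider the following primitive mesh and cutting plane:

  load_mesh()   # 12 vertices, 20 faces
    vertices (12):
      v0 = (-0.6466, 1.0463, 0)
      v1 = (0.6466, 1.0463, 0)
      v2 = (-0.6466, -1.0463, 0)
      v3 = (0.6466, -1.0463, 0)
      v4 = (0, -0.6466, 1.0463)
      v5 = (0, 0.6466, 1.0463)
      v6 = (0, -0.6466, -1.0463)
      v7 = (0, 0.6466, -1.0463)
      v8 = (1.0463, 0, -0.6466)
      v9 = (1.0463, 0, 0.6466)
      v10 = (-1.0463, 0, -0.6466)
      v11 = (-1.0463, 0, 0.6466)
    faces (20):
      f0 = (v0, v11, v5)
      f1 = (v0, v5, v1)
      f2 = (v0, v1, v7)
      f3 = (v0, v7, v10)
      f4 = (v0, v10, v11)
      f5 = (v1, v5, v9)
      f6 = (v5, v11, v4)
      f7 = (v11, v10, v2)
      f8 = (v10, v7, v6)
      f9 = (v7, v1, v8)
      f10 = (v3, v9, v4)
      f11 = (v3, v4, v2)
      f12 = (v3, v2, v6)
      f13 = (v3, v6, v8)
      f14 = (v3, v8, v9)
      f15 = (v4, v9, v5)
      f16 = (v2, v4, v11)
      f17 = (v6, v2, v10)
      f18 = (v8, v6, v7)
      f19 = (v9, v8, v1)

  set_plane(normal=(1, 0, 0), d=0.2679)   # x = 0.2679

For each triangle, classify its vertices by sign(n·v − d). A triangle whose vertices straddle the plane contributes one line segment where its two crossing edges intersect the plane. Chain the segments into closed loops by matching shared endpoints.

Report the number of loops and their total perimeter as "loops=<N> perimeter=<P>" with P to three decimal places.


Straddling triangles (10 of 20):
  (v0,v5,v1) [--+] → (0.2679, 0.812204, 0.612796)–(0.2679, 1.0463, 0)  len=0.6560
  (v0,v1,v7) [-+-] → (0.2679, 1.0463, 0)–(0.2679, 0.812204, -0.612796)  len=0.6560
  (v1,v5,v9) [+-+] → (0.2679, 0.812204, 0.612796)–(0.2679, 0.481041, 0.943959)  len=0.4683
  (v7,v1,v8) [-++] → (0.2679, 0.812204, -0.612796)–(0.2679, 0.481041, -0.943959)  len=0.4683
  (v3,v9,v4) [++-] → (0.2679, -0.481041, 0.943959)–(0.2679, -0.812204, 0.612796)  len=0.4683
  (v3,v4,v2) [+--] → (0.2679, -0.812204, 0.612796)–(0.2679, -1.0463, 0)  len=0.6560
  (v3,v2,v6) [+--] → (0.2679, -1.0463, 0)–(0.2679, -0.812204, -0.612796)  len=0.6560
  (v3,v6,v8) [+-+] → (0.2679, -0.812204, -0.612796)–(0.2679, -0.481041, -0.943959)  len=0.4683
  (v4,v9,v5) [-+-] → (0.2679, -0.481041, 0.943959)–(0.2679, 0.481041, 0.943959)  len=0.9621
  (v8,v6,v7) [+--] → (0.2679, -0.481041, -0.943959)–(0.2679, 0.481041, -0.943959)  len=0.9621

Chained into 1 loop(s):
  loop 1: 10 segments, perimeter = 6.4215
Total perimeter = 6.421

loops=1 perimeter=6.421


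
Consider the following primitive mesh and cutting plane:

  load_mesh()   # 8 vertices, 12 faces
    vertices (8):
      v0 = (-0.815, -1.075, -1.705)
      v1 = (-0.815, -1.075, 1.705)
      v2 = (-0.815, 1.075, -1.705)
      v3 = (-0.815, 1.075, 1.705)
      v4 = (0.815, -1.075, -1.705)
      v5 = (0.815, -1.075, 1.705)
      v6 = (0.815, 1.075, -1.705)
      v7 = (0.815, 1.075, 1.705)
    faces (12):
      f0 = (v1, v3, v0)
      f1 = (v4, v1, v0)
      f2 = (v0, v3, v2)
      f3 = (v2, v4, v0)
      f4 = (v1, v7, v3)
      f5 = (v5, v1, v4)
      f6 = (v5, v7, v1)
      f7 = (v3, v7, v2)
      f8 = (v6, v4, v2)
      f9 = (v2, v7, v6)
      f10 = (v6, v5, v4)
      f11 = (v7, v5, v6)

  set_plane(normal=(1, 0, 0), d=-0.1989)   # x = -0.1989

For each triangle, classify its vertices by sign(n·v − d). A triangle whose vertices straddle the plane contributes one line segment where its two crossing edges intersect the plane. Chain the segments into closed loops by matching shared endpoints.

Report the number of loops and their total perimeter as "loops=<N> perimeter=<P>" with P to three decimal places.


loops=1 perimeter=11.120

Straddling triangles (8 of 12):
  (v4,v1,v0) [+--] → (-0.1989, -1.075, 0.416104)–(-0.1989, -1.075, -1.705)  len=2.1211
  (v2,v4,v0) [-+-] → (-0.1989, 0.262353, -1.705)–(-0.1989, -1.075, -1.705)  len=1.3374
  (v1,v7,v3) [-+-] → (-0.1989, -0.262353, 1.705)–(-0.1989, 1.075, 1.705)  len=1.3374
  (v5,v1,v4) [+-+] → (-0.1989, -1.075, 1.705)–(-0.1989, -1.075, 0.416104)  len=1.2889
  (v5,v7,v1) [++-] → (-0.1989, -0.262353, 1.705)–(-0.1989, -1.075, 1.705)  len=0.8126
  (v3,v7,v2) [-+-] → (-0.1989, 1.075, 1.705)–(-0.1989, 1.075, -0.416104)  len=2.1211
  (v6,v4,v2) [++-] → (-0.1989, 0.262353, -1.705)–(-0.1989, 1.075, -1.705)  len=0.8126
  (v2,v7,v6) [-++] → (-0.1989, 1.075, -0.416104)–(-0.1989, 1.075, -1.705)  len=1.2889

Chained into 1 loop(s):
  loop 1: 8 segments, perimeter = 11.1200
Total perimeter = 11.120


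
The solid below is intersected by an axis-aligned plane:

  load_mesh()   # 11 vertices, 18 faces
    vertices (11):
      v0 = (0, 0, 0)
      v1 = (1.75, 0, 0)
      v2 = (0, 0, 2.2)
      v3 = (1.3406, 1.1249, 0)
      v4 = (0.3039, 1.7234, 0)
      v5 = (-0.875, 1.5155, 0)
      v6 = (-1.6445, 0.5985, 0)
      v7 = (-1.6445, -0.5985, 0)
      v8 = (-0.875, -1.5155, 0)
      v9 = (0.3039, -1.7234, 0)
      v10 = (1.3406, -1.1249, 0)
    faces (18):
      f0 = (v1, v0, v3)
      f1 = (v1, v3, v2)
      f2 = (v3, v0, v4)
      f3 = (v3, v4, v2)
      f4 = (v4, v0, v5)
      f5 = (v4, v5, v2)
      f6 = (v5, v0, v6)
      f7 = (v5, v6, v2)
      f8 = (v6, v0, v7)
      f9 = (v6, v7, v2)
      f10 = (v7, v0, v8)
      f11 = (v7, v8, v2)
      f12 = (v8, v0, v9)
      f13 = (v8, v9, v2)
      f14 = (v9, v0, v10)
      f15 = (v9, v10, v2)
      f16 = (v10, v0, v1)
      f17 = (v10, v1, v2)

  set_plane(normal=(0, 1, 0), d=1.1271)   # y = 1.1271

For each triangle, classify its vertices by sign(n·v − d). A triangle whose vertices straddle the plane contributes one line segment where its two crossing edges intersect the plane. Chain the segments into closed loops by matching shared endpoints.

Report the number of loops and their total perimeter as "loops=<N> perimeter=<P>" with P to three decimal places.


loops=1 perimeter=5.567

Straddling triangles (6 of 18):
  (v3,v0,v4) [--+] → (0.19875, 1.1271, 0)–(1.33679, 1.1271, 0)  len=1.1380
  (v3,v4,v2) [-+-] → (1.33679, 1.1271, 0)–(0.19875, 1.1271, 0.761205)  len=1.3691
  (v4,v0,v5) [+-+] → (0.19875, 1.1271, 0)–(-0.650751, 1.1271, 0)  len=0.8495
  (v4,v5,v2) [++-] → (-0.650751, 1.1271, 0.563827)–(0.19875, 1.1271, 0.761205)  len=0.8721
  (v5,v0,v6) [+--] → (-0.650751, 1.1271, 0)–(-1.20093, 1.1271, 0)  len=0.5502
  (v5,v6,v2) [+--] → (-1.20093, 1.1271, 0)–(-0.650751, 1.1271, 0.563827)  len=0.7878

Chained into 1 loop(s):
  loop 1: 6 segments, perimeter = 5.5668
Total perimeter = 5.567


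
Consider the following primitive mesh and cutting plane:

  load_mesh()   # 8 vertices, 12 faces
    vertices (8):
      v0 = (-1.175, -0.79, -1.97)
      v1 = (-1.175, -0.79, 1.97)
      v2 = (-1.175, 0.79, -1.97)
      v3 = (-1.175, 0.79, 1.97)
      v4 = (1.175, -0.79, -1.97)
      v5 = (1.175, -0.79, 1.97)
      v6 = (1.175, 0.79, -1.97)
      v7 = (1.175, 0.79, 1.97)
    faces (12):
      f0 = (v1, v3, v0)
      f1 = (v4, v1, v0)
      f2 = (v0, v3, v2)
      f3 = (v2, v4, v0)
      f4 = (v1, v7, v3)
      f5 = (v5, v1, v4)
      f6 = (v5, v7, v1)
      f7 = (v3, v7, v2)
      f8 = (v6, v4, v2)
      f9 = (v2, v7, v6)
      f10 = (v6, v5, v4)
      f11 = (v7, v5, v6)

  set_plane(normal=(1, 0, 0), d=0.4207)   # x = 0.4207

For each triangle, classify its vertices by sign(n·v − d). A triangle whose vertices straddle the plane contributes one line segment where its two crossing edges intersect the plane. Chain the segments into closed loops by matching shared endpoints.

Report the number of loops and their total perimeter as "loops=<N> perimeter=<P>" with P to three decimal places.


loops=1 perimeter=11.040

Straddling triangles (8 of 12):
  (v4,v1,v0) [+--] → (0.4207, -0.79, -0.705344)–(0.4207, -0.79, -1.97)  len=1.2647
  (v2,v4,v0) [-+-] → (0.4207, -0.282854, -1.97)–(0.4207, -0.79, -1.97)  len=0.5071
  (v1,v7,v3) [-+-] → (0.4207, 0.282854, 1.97)–(0.4207, 0.79, 1.97)  len=0.5071
  (v5,v1,v4) [+-+] → (0.4207, -0.79, 1.97)–(0.4207, -0.79, -0.705344)  len=2.6753
  (v5,v7,v1) [++-] → (0.4207, 0.282854, 1.97)–(0.4207, -0.79, 1.97)  len=1.0729
  (v3,v7,v2) [-+-] → (0.4207, 0.79, 1.97)–(0.4207, 0.79, 0.705344)  len=1.2647
  (v6,v4,v2) [++-] → (0.4207, -0.282854, -1.97)–(0.4207, 0.79, -1.97)  len=1.0729
  (v2,v7,v6) [-++] → (0.4207, 0.79, 0.705344)–(0.4207, 0.79, -1.97)  len=2.6753

Chained into 1 loop(s):
  loop 1: 8 segments, perimeter = 11.0400
Total perimeter = 11.040


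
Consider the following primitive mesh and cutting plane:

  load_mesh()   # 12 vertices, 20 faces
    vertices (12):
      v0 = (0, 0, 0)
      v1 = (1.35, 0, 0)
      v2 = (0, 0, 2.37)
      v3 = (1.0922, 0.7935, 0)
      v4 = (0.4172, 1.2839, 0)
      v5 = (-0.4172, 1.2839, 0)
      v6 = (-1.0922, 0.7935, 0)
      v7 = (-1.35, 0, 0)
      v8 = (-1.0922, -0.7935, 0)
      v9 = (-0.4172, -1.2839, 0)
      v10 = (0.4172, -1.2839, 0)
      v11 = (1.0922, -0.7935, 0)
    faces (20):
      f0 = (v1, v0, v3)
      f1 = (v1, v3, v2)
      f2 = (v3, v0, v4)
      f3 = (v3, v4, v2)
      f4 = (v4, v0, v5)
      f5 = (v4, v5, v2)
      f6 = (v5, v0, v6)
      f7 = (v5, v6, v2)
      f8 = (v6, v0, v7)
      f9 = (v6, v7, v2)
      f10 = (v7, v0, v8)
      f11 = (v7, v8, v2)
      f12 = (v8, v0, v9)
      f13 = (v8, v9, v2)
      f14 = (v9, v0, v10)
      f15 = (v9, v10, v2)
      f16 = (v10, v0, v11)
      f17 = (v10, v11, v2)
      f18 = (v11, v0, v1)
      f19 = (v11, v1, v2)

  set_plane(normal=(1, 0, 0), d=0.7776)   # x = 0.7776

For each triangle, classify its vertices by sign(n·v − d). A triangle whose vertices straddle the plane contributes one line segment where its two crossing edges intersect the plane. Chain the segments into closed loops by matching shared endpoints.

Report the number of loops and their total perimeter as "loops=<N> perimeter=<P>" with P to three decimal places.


loops=1 perimeter=4.988

Straddling triangles (8 of 20):
  (v1,v0,v3) [+-+] → (0.7776, 0, 0)–(0.7776, 0.564938, 0)  len=0.5649
  (v1,v3,v2) [++-] → (0.7776, 0.564938, 0.682661)–(0.7776, 0, 1.00488)  len=0.6504
  (v3,v0,v4) [+--] → (0.7776, 0.564938, 0)–(0.7776, 1.02206, 0)  len=0.4571
  (v3,v4,v2) [+--] → (0.7776, 1.02206, 0)–(0.7776, 0.564938, 0.682661)  len=0.8216
  (v10,v0,v11) [--+] → (0.7776, -0.564938, 0)–(0.7776, -1.02206, 0)  len=0.4571
  (v10,v11,v2) [-+-] → (0.7776, -1.02206, 0)–(0.7776, -0.564938, 0.682661)  len=0.8216
  (v11,v0,v1) [+-+] → (0.7776, -0.564938, 0)–(0.7776, 0, 0)  len=0.5649
  (v11,v1,v2) [++-] → (0.7776, 0, 1.00488)–(0.7776, -0.564938, 0.682661)  len=0.6504

Chained into 1 loop(s):
  loop 1: 8 segments, perimeter = 4.9880
Total perimeter = 4.988


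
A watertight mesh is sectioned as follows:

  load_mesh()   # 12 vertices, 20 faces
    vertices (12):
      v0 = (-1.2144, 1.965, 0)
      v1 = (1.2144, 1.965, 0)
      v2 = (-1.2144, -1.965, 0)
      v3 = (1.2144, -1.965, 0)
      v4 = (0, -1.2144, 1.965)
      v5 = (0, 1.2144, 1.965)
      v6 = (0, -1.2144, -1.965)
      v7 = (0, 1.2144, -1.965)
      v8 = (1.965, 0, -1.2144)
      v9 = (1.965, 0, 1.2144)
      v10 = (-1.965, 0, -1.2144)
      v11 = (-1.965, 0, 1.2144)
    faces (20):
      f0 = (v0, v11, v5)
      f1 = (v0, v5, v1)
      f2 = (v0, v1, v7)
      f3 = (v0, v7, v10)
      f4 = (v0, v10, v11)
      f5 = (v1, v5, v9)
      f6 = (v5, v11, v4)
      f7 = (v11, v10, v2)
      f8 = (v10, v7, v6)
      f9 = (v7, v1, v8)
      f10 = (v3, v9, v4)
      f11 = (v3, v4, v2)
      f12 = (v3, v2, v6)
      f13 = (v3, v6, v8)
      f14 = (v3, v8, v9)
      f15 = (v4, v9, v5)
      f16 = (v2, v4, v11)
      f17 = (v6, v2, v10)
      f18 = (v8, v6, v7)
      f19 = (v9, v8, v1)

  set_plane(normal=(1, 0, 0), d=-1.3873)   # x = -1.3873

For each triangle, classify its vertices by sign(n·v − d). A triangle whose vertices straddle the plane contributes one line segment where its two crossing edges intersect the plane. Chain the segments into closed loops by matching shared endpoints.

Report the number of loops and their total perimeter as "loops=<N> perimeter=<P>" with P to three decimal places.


loops=1 perimeter=9.083

Straddling triangles (8 of 20):
  (v0,v11,v5) [+-+] → (-1.3873, 1.51236, 0.279736)–(-1.3873, 0.357027, 1.43507)  len=1.6339
  (v0,v7,v10) [++-] → (-1.3873, 0.357027, -1.43507)–(-1.3873, 1.51236, -0.279736)  len=1.6339
  (v0,v10,v11) [+--] → (-1.3873, 1.51236, -0.279736)–(-1.3873, 1.51236, 0.279736)  len=0.5595
  (v5,v11,v4) [+-+] → (-1.3873, 0.357027, 1.43507)–(-1.3873, -0.357027, 1.43507)  len=0.7141
  (v11,v10,v2) [--+] → (-1.3873, -1.51236, -0.279736)–(-1.3873, -1.51236, 0.279736)  len=0.5595
  (v10,v7,v6) [-++] → (-1.3873, 0.357027, -1.43507)–(-1.3873, -0.357027, -1.43507)  len=0.7141
  (v2,v4,v11) [++-] → (-1.3873, -0.357027, 1.43507)–(-1.3873, -1.51236, 0.279736)  len=1.6339
  (v6,v2,v10) [++-] → (-1.3873, -1.51236, -0.279736)–(-1.3873, -0.357027, -1.43507)  len=1.6339

Chained into 1 loop(s):
  loop 1: 8 segments, perimeter = 9.0826
Total perimeter = 9.083


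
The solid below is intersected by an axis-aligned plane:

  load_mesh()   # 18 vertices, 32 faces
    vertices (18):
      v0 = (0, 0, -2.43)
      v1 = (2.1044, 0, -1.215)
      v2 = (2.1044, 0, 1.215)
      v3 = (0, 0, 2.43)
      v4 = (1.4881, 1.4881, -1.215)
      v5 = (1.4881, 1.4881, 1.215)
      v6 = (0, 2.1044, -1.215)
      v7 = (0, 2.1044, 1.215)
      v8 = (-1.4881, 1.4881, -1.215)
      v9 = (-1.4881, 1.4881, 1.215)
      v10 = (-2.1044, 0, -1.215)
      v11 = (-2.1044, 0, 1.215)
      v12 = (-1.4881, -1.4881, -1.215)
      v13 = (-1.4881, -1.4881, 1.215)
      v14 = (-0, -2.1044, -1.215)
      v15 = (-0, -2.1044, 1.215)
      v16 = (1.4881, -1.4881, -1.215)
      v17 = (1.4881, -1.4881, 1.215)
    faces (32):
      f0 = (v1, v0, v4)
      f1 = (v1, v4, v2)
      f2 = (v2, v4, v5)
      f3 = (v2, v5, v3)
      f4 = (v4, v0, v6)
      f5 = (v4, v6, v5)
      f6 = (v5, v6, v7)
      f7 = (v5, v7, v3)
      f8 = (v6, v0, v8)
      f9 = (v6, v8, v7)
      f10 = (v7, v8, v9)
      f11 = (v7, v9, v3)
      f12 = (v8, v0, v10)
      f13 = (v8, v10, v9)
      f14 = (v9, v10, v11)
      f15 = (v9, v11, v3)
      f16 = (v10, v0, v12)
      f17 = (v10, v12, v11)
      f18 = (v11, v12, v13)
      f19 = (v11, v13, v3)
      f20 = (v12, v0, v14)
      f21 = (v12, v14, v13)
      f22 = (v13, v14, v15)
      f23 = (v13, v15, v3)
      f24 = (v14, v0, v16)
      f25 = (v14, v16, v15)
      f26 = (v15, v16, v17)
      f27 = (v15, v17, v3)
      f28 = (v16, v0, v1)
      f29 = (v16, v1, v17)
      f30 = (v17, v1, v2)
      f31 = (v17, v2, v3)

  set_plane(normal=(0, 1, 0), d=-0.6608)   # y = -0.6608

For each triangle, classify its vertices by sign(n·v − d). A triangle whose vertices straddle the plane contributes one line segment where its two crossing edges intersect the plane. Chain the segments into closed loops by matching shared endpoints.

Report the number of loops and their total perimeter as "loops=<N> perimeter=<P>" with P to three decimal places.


Straddling triangles (12 of 32):
  (v10,v0,v12) [++-] → (-0.6608, -0.6608, -1.89047)–(-1.83073, -0.6608, -1.215)  len=1.3509
  (v10,v12,v11) [+-+] → (-1.83073, -0.6608, -1.215)–(-1.83073, -0.6608, 0.135943)  len=1.3509
  (v11,v12,v13) [+--] → (-1.83073, -0.6608, 0.135943)–(-1.83073, -0.6608, 1.215)  len=1.0791
  (v11,v13,v3) [+-+] → (-1.83073, -0.6608, 1.215)–(-0.6608, -0.6608, 1.89047)  len=1.3509
  (v12,v0,v14) [-+-] → (-0.6608, -0.6608, -1.89047)–(0, -0.6608, -2.04848)  len=0.6794
  (v13,v15,v3) [--+] → (0, -0.6608, 2.04848)–(-0.6608, -0.6608, 1.89047)  len=0.6794
  (v14,v0,v16) [-+-] → (0, -0.6608, -2.04848)–(0.6608, -0.6608, -1.89047)  len=0.6794
  (v15,v17,v3) [--+] → (0.6608, -0.6608, 1.89047)–(0, -0.6608, 2.04848)  len=0.6794
  (v16,v0,v1) [-++] → (0.6608, -0.6608, -1.89047)–(1.83073, -0.6608, -1.215)  len=1.3509
  (v16,v1,v17) [-+-] → (1.83073, -0.6608, -1.215)–(1.83073, -0.6608, -0.135943)  len=1.0791
  (v17,v1,v2) [-++] → (1.83073, -0.6608, -0.135943)–(1.83073, -0.6608, 1.215)  len=1.3509
  (v17,v2,v3) [-++] → (1.83073, -0.6608, 1.215)–(0.6608, -0.6608, 1.89047)  len=1.3509

Chained into 1 loop(s):
  loop 1: 12 segments, perimeter = 12.9814
Total perimeter = 12.981

loops=1 perimeter=12.981


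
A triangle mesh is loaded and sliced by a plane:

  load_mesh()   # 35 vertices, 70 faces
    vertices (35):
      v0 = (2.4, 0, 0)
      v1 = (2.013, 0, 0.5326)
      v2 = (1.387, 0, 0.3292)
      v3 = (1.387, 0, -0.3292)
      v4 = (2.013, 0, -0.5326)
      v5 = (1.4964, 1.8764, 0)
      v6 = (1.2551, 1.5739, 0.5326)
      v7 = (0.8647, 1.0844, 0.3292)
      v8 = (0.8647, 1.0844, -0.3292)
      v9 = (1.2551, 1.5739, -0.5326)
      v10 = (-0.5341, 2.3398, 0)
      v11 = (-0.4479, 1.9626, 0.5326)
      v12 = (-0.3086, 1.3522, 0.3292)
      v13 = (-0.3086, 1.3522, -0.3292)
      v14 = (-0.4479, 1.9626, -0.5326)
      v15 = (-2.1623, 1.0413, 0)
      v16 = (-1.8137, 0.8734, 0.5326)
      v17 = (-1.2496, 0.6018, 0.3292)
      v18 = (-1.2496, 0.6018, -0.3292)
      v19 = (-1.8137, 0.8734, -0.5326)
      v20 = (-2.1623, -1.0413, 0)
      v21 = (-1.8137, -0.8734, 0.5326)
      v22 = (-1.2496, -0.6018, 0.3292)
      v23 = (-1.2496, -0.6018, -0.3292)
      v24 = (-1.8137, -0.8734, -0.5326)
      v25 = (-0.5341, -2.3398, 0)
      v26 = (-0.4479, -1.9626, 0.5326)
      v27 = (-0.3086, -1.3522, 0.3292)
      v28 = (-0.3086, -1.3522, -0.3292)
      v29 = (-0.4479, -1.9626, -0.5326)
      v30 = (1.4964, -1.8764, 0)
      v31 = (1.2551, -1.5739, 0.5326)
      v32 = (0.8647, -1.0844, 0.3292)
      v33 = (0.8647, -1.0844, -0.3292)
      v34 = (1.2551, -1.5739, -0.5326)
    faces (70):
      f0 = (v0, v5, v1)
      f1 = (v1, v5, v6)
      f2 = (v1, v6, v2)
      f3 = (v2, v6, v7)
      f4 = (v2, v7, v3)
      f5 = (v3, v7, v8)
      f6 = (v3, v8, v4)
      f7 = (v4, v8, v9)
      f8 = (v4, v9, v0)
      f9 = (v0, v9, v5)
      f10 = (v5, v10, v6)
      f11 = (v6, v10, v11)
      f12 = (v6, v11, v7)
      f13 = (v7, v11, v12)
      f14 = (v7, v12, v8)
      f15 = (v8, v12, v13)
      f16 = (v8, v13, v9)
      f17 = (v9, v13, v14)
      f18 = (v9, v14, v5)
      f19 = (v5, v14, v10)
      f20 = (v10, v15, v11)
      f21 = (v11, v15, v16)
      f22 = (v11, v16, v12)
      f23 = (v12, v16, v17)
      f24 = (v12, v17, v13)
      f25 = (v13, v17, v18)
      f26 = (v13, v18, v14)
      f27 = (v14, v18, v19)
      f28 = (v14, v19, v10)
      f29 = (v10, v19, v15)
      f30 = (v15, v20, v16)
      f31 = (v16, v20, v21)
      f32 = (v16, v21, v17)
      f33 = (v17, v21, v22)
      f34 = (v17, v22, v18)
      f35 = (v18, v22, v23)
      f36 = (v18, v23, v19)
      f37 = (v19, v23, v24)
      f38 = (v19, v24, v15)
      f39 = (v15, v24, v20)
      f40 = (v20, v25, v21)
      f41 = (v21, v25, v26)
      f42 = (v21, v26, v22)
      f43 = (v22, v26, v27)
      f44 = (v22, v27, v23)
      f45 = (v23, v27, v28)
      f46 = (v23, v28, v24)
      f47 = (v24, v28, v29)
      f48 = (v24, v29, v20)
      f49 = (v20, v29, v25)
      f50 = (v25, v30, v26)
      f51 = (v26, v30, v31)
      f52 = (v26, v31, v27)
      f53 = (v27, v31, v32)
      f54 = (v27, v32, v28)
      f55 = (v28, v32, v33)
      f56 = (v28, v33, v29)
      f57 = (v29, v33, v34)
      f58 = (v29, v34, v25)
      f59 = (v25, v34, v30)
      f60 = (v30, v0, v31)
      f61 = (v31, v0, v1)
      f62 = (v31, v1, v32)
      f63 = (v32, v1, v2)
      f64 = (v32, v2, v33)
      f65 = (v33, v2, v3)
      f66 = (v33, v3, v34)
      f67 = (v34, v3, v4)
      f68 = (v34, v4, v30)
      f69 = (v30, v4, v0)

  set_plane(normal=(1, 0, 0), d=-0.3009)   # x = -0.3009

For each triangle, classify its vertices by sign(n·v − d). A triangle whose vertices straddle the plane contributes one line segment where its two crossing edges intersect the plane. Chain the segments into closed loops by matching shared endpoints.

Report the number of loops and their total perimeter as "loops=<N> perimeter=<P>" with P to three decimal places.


loops=2 perimeter=6.336

Straddling triangles (20 of 70):
  (v5,v10,v6) [+-+] → (-0.3009, 2.28658, 0)–(-0.3009, 2.23997, 0.0694178)  len=0.0836
  (v6,v10,v11) [+--] → (-0.3009, 2.23997, 0.0694178)–(-0.3009, 1.92905, 0.5326)  len=0.5579
  (v6,v11,v7) [+-+] → (-0.3009, 1.92905, 0.5326)–(-0.3009, 1.86425, 0.509821)  len=0.0687
  (v7,v11,v12) [+--] → (-0.3009, 1.86425, 0.509821)–(-0.3009, 1.35044, 0.3292)  len=0.5446
  (v7,v12,v8) [+-+] → (-0.3009, 1.35044, 0.3292)–(-0.3009, 1.35044, 0.324879)  len=0.0043
  (v8,v12,v13) [+--] → (-0.3009, 1.35044, 0.324879)–(-0.3009, 1.35044, -0.3292)  len=0.6541
  (v8,v13,v9) [+-+] → (-0.3009, 1.35044, -0.3292)–(-0.3009, 1.35329, -0.330202)  len=0.0030
  (v9,v13,v14) [+--] → (-0.3009, 1.35329, -0.330202)–(-0.3009, 1.92905, -0.5326)  len=0.6103
  (v9,v14,v5) [+-+] → (-0.3009, 1.92905, -0.5326)–(-0.3009, 1.95608, -0.492332)  len=0.0485
  (v5,v14,v10) [+--] → (-0.3009, 1.95608, -0.492332)–(-0.3009, 2.28658, 0)  len=0.5930
  (v25,v30,v26) [-+-] → (-0.3009, -2.28658, 0)–(-0.3009, -1.95608, 0.492332)  len=0.5930
  (v26,v30,v31) [-++] → (-0.3009, -1.95608, 0.492332)–(-0.3009, -1.92905, 0.5326)  len=0.0485
  (v26,v31,v27) [-+-] → (-0.3009, -1.92905, 0.5326)–(-0.3009, -1.35329, 0.330202)  len=0.6103
  (v27,v31,v32) [-++] → (-0.3009, -1.35329, 0.330202)–(-0.3009, -1.35044, 0.3292)  len=0.0030
  (v27,v32,v28) [-+-] → (-0.3009, -1.35044, 0.3292)–(-0.3009, -1.35044, -0.324879)  len=0.6541
  (v28,v32,v33) [-++] → (-0.3009, -1.35044, -0.324879)–(-0.3009, -1.35044, -0.3292)  len=0.0043
  (v28,v33,v29) [-+-] → (-0.3009, -1.35044, -0.3292)–(-0.3009, -1.86425, -0.509821)  len=0.5446
  (v29,v33,v34) [-++] → (-0.3009, -1.86425, -0.509821)–(-0.3009, -1.92905, -0.5326)  len=0.0687
  (v29,v34,v25) [-+-] → (-0.3009, -1.92905, -0.5326)–(-0.3009, -2.23997, -0.0694178)  len=0.5579
  (v25,v34,v30) [-++] → (-0.3009, -2.23997, -0.0694178)–(-0.3009, -2.28658, 0)  len=0.0836

Chained into 2 loop(s):
  loop 1: 10 segments, perimeter = 3.1680
  loop 2: 10 segments, perimeter = 3.1680
Total perimeter = 6.336


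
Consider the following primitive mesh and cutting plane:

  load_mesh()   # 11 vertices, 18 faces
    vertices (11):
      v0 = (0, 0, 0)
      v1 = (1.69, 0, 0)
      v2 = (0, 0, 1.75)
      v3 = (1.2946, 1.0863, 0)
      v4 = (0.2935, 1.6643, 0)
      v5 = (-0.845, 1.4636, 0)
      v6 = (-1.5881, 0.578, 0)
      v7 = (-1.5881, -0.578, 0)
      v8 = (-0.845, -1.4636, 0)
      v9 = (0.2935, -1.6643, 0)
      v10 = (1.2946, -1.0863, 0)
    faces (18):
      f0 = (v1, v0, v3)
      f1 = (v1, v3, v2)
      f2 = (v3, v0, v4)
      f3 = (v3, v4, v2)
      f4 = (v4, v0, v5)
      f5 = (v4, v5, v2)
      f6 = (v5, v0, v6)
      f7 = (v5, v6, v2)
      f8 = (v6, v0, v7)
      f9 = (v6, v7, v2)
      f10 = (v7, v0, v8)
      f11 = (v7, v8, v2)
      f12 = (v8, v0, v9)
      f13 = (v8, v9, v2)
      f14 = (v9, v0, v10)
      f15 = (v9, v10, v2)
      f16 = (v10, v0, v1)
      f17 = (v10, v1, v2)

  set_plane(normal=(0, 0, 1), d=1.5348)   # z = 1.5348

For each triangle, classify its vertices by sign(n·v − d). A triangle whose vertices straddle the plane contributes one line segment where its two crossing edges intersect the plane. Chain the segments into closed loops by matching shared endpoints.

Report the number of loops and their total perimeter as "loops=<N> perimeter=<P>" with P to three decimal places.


loops=1 perimeter=1.279

Straddling triangles (9 of 18):
  (v1,v3,v2) [--+] → (0.159199, 0.133584, 1.5348)–(0.207822, 0, 1.5348)  len=0.1422
  (v3,v4,v2) [--+] → (0.0360921, 0.204661, 1.5348)–(0.159199, 0.133584, 1.5348)  len=0.1422
  (v4,v5,v2) [--+] → (-0.103911, 0.179981, 1.5348)–(0.0360921, 0.204661, 1.5348)  len=0.1422
  (v5,v6,v2) [--+] → (-0.195291, 0.0710775, 1.5348)–(-0.103911, 0.179981, 1.5348)  len=0.1422
  (v6,v7,v2) [--+] → (-0.195291, -0.0710775, 1.5348)–(-0.195291, 0.0710775, 1.5348)  len=0.1422
  (v7,v8,v2) [--+] → (-0.103911, -0.179981, 1.5348)–(-0.195291, -0.0710775, 1.5348)  len=0.1422
  (v8,v9,v2) [--+] → (0.0360921, -0.204661, 1.5348)–(-0.103911, -0.179981, 1.5348)  len=0.1422
  (v9,v10,v2) [--+] → (0.159199, -0.133584, 1.5348)–(0.0360921, -0.204661, 1.5348)  len=0.1422
  (v10,v1,v2) [--+] → (0.207822, 0, 1.5348)–(0.159199, -0.133584, 1.5348)  len=0.1422

Chained into 1 loop(s):
  loop 1: 9 segments, perimeter = 1.2794
Total perimeter = 1.279


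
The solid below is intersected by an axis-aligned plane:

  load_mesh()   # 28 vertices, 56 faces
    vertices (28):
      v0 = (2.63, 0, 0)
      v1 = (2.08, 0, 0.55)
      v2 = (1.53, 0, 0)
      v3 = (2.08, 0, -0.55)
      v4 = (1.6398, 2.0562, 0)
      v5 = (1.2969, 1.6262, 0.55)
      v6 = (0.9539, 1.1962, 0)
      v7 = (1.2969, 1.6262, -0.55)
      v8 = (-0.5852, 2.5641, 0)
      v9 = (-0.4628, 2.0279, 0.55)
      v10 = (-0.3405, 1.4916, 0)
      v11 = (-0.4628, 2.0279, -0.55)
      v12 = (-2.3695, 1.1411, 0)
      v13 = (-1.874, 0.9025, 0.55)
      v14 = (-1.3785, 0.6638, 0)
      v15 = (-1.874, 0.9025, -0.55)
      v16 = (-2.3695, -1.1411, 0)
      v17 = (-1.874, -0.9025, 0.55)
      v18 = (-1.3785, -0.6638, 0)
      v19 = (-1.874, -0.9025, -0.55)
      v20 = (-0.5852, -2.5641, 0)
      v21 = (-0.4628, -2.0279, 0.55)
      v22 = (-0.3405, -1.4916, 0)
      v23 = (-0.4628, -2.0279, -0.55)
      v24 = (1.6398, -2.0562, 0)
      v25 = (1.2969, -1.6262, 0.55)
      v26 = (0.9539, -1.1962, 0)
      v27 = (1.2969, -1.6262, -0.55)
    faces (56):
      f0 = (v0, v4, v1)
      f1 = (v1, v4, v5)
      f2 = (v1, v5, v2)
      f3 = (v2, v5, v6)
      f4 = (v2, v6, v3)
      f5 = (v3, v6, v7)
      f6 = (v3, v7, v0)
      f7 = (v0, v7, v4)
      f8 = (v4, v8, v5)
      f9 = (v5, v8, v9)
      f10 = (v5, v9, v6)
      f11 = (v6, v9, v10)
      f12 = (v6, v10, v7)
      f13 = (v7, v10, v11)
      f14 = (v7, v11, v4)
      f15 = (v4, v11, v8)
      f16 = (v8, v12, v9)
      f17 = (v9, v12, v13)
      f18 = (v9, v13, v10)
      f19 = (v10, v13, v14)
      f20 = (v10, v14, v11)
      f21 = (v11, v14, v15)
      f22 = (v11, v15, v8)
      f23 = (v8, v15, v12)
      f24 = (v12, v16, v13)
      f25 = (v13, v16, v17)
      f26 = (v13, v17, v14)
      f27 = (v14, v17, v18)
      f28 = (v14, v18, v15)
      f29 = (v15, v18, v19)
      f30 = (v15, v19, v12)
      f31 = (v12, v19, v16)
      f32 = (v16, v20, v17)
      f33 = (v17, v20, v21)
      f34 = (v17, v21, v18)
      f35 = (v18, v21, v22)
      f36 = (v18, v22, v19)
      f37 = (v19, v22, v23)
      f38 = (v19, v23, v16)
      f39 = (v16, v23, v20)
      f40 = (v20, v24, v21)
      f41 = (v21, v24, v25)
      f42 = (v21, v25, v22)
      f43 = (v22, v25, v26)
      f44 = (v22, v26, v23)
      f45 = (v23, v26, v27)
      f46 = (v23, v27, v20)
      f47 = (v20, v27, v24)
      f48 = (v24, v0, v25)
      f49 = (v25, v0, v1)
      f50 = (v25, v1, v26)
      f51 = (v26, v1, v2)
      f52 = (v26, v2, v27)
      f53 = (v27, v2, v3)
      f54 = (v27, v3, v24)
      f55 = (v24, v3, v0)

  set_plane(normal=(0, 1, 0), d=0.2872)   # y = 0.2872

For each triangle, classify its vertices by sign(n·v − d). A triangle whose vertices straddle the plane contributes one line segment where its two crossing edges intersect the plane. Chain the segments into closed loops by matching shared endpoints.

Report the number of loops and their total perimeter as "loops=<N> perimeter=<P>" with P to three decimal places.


Straddling triangles (16 of 56):
  (v0,v4,v1) [-+-] → (2.49169, 0.2872, 0)–(2.01852, 0.2872, 0.473179)  len=0.6692
  (v1,v4,v5) [-++] → (2.01852, 0.2872, 0.473179)–(1.9417, 0.2872, 0.55)  len=0.1086
  (v1,v5,v2) [-+-] → (1.9417, 0.2872, 0.55)–(1.48883, 0.2872, 0.0971344)  len=0.6404
  (v2,v5,v6) [-++] → (1.48883, 0.2872, 0.0971344)–(1.39168, 0.2872, 0)  len=0.1374
  (v2,v6,v3) [-+-] → (1.39168, 0.2872, 0)–(1.80963, 0.2872, -0.417949)  len=0.5911
  (v3,v6,v7) [-++] → (1.80963, 0.2872, -0.417949)–(1.9417, 0.2872, -0.55)  len=0.1868
  (v3,v7,v0) [-+-] → (1.9417, 0.2872, -0.55)–(2.39456, 0.2872, -0.0971344)  len=0.6404
  (v0,v7,v4) [-++] → (2.39456, 0.2872, -0.0971344)–(2.49169, 0.2872, 0)  len=0.1374
  (v12,v16,v13) [+-+] → (-2.3695, 0.2872, 0)–(-2.02319, 0.2872, 0.384403)  len=0.5174
  (v13,v16,v17) [+--] → (-2.02319, 0.2872, 0.384403)–(-1.874, 0.2872, 0.55)  len=0.2229
  (v13,v17,v14) [+-+] → (-1.874, 0.2872, 0.55)–(-1.49764, 0.2872, 0.132242)  len=0.5623
  (v14,v17,v18) [+--] → (-1.49764, 0.2872, 0.132242)–(-1.3785, 0.2872, 0)  len=0.1780
  (v14,v18,v15) [+-+] → (-1.3785, 0.2872, 0)–(-1.67935, 0.2872, -0.33394)  len=0.4495
  (v15,v18,v19) [+--] → (-1.67935, 0.2872, -0.33394)–(-1.874, 0.2872, -0.55)  len=0.2908
  (v15,v19,v12) [+-+] → (-1.874, 0.2872, -0.55)–(-2.16246, 0.2872, -0.229813)  len=0.4310
  (v12,v19,v16) [+--] → (-2.16246, 0.2872, -0.229813)–(-2.3695, 0.2872, 0)  len=0.3093

Chained into 2 loop(s):
  loop 1: 8 segments, perimeter = 3.1113
  loop 2: 8 segments, perimeter = 2.9611
Total perimeter = 6.072

loops=2 perimeter=6.072


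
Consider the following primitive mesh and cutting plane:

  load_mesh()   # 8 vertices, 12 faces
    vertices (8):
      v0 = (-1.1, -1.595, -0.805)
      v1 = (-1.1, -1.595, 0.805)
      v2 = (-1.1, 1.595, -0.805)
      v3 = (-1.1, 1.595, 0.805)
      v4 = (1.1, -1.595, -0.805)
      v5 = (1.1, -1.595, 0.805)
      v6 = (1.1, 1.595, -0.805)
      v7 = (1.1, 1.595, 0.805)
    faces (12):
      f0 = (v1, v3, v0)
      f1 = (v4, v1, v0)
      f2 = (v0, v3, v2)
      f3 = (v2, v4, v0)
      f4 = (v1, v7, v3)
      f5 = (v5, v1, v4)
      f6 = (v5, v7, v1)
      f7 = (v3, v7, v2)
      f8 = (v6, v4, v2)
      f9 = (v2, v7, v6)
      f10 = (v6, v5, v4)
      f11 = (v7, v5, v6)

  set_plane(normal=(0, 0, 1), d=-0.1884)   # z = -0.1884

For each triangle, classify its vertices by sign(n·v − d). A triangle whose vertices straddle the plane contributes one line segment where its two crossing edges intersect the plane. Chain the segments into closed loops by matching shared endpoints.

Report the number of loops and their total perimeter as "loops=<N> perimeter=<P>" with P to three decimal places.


loops=1 perimeter=10.780

Straddling triangles (8 of 12):
  (v1,v3,v0) [++-] → (-1.1, -0.373289, -0.1884)–(-1.1, -1.595, -0.1884)  len=1.2217
  (v4,v1,v0) [-+-] → (0.257441, -1.595, -0.1884)–(-1.1, -1.595, -0.1884)  len=1.3574
  (v0,v3,v2) [-+-] → (-1.1, -0.373289, -0.1884)–(-1.1, 1.595, -0.1884)  len=1.9683
  (v5,v1,v4) [++-] → (0.257441, -1.595, -0.1884)–(1.1, -1.595, -0.1884)  len=0.8426
  (v3,v7,v2) [++-] → (-0.257441, 1.595, -0.1884)–(-1.1, 1.595, -0.1884)  len=0.8426
  (v2,v7,v6) [-+-] → (-0.257441, 1.595, -0.1884)–(1.1, 1.595, -0.1884)  len=1.3574
  (v6,v5,v4) [-+-] → (1.1, 0.373289, -0.1884)–(1.1, -1.595, -0.1884)  len=1.9683
  (v7,v5,v6) [++-] → (1.1, 0.373289, -0.1884)–(1.1, 1.595, -0.1884)  len=1.2217

Chained into 1 loop(s):
  loop 1: 8 segments, perimeter = 10.7800
Total perimeter = 10.780


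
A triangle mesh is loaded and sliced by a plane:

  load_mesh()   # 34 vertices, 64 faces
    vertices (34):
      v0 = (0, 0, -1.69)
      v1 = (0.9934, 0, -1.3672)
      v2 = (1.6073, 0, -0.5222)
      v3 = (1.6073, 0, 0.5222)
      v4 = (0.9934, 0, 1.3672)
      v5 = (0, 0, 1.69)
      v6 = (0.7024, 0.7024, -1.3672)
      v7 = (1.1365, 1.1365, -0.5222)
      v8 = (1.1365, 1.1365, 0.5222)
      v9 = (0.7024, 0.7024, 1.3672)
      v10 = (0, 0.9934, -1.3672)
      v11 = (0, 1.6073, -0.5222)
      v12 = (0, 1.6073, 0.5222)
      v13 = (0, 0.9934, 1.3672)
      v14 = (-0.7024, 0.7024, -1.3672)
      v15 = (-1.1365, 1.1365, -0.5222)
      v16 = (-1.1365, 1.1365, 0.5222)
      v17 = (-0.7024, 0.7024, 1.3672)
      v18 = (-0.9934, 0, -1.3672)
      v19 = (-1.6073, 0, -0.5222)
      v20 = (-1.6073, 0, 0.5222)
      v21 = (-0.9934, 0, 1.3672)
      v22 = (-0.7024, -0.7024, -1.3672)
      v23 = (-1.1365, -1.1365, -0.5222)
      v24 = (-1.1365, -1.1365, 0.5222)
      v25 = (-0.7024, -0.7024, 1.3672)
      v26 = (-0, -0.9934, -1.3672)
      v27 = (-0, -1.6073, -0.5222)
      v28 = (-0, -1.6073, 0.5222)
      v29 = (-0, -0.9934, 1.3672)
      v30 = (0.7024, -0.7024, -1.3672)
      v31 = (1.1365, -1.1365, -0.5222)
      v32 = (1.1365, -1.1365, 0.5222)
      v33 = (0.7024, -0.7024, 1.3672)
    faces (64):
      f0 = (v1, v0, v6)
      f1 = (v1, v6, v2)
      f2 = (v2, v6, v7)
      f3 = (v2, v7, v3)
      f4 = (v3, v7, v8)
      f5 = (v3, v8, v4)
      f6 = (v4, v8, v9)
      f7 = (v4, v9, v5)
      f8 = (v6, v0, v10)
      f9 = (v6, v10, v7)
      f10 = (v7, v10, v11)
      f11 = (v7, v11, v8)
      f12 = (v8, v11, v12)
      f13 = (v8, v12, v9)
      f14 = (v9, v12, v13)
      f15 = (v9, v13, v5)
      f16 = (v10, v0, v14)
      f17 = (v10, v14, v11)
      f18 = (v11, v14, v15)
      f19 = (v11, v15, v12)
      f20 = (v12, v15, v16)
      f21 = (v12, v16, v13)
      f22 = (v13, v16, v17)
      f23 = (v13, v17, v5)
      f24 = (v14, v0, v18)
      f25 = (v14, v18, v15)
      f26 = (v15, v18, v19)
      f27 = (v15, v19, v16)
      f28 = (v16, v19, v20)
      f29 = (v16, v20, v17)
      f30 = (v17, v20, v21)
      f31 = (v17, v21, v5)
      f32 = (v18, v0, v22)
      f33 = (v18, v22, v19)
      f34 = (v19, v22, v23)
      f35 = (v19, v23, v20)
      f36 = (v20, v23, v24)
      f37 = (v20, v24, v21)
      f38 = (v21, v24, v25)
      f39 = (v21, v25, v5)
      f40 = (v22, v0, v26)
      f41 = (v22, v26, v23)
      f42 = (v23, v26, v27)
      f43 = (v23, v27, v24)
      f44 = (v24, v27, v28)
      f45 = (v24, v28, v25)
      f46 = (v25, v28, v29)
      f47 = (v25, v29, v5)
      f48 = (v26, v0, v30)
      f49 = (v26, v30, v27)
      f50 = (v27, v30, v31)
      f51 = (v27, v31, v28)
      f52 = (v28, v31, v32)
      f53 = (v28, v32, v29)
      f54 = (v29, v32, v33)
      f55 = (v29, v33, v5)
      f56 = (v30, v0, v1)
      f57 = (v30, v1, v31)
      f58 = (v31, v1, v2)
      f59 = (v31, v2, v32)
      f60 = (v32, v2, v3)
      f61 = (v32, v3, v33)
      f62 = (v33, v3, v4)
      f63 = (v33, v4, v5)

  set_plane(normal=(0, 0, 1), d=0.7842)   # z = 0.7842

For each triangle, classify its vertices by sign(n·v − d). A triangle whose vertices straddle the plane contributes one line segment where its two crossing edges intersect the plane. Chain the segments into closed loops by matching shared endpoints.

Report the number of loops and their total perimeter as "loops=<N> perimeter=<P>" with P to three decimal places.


loops=1 perimeter=8.676

Straddling triangles (16 of 64):
  (v3,v8,v4) [--+] → (1.09213, 0.784118, 0.7842)–(1.41695, 0, 0.7842)  len=0.8487
  (v4,v8,v9) [+-+] → (1.09213, 0.784118, 0.7842)–(1.0019, 1.0019, 0.7842)  len=0.2357
  (v8,v12,v9) [--+] → (0.217786, 1.32673, 0.7842)–(1.0019, 1.0019, 0.7842)  len=0.8487
  (v9,v12,v13) [+-+] → (0.217786, 1.32673, 0.7842)–(0, 1.41695, 0.7842)  len=0.2357
  (v12,v16,v13) [--+] → (-0.784118, 1.09213, 0.7842)–(0, 1.41695, 0.7842)  len=0.8487
  (v13,v16,v17) [+-+] → (-0.784118, 1.09213, 0.7842)–(-1.0019, 1.0019, 0.7842)  len=0.2357
  (v16,v20,v17) [--+] → (-1.32673, 0.217786, 0.7842)–(-1.0019, 1.0019, 0.7842)  len=0.8487
  (v17,v20,v21) [+-+] → (-1.32673, 0.217786, 0.7842)–(-1.41695, 0, 0.7842)  len=0.2357
  (v20,v24,v21) [--+] → (-1.09213, -0.784118, 0.7842)–(-1.41695, 0, 0.7842)  len=0.8487
  (v21,v24,v25) [+-+] → (-1.09213, -0.784118, 0.7842)–(-1.0019, -1.0019, 0.7842)  len=0.2357
  (v24,v28,v25) [--+] → (-0.217786, -1.32673, 0.7842)–(-1.0019, -1.0019, 0.7842)  len=0.8487
  (v25,v28,v29) [+-+] → (-0.217786, -1.32673, 0.7842)–(0, -1.41695, 0.7842)  len=0.2357
  (v28,v32,v29) [--+] → (0.784118, -1.09213, 0.7842)–(0, -1.41695, 0.7842)  len=0.8487
  (v29,v32,v33) [+-+] → (0.784118, -1.09213, 0.7842)–(1.0019, -1.0019, 0.7842)  len=0.2357
  (v32,v3,v33) [--+] → (1.32673, -0.217786, 0.7842)–(1.0019, -1.0019, 0.7842)  len=0.8487
  (v33,v3,v4) [+-+] → (1.32673, -0.217786, 0.7842)–(1.41695, 0, 0.7842)  len=0.2357

Chained into 1 loop(s):
  loop 1: 16 segments, perimeter = 8.6758
Total perimeter = 8.676


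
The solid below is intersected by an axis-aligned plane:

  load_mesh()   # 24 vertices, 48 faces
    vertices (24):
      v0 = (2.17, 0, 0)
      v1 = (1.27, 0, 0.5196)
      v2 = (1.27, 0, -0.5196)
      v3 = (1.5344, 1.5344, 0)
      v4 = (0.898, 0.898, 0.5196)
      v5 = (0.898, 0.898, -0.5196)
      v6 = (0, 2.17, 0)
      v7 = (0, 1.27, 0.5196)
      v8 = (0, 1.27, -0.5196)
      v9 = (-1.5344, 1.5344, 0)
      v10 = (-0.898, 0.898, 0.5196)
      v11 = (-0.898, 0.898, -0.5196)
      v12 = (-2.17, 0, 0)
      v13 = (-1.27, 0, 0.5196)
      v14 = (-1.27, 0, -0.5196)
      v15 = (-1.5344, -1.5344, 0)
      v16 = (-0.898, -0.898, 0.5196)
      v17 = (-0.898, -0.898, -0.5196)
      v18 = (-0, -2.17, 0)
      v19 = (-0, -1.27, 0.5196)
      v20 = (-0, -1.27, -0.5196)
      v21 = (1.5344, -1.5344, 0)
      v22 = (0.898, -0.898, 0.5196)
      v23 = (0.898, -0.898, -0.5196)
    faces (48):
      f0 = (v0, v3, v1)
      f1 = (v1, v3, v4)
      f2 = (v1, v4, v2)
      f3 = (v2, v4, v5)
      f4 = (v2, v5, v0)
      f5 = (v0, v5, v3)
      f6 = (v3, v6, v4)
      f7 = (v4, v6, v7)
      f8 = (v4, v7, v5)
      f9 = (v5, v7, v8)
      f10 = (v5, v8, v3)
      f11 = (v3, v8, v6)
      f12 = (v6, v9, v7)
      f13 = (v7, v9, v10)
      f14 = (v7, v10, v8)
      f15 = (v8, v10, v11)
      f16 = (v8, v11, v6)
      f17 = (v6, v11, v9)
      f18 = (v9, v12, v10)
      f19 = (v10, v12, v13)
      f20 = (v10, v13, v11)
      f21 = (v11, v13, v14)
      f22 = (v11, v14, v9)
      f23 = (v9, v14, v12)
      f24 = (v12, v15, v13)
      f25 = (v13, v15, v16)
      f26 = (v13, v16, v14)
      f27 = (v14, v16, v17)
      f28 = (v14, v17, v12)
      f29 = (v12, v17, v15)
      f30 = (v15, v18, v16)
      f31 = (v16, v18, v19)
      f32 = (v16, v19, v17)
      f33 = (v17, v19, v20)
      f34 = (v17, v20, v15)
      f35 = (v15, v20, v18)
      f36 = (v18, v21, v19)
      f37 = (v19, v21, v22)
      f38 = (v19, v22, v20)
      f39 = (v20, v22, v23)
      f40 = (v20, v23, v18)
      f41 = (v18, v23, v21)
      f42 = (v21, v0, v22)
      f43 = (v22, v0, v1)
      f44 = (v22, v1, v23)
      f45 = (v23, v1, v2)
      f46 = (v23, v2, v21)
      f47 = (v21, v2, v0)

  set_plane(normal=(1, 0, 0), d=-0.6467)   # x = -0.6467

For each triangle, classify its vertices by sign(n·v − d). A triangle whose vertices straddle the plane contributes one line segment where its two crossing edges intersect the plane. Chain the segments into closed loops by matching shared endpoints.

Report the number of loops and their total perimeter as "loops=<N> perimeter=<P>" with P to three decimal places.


Straddling triangles (12 of 48):
  (v6,v9,v7) [+-+] → (-0.6467, 1.90212, 0)–(-0.6467, 1.38144, 0.300605)  len=0.6012
  (v7,v9,v10) [+--] → (-0.6467, 1.38144, 0.300605)–(-0.6467, 1.0021, 0.5196)  len=0.4380
  (v7,v10,v8) [+-+] → (-0.6467, 1.0021, 0.5196)–(-0.6467, 1.0021, 0.228786)  len=0.2908
  (v8,v10,v11) [+--] → (-0.6467, 1.0021, 0.228786)–(-0.6467, 1.0021, -0.5196)  len=0.7484
  (v8,v11,v6) [+-+] → (-0.6467, 1.0021, -0.5196)–(-0.6467, 1.25396, -0.374193)  len=0.2908
  (v6,v11,v9) [+--] → (-0.6467, 1.25396, -0.374193)–(-0.6467, 1.90212, 0)  len=0.7484
  (v15,v18,v16) [-+-] → (-0.6467, -1.90212, 0)–(-0.6467, -1.25396, 0.374193)  len=0.7484
  (v16,v18,v19) [-++] → (-0.6467, -1.25396, 0.374193)–(-0.6467, -1.0021, 0.5196)  len=0.2908
  (v16,v19,v17) [-+-] → (-0.6467, -1.0021, 0.5196)–(-0.6467, -1.0021, -0.228786)  len=0.7484
  (v17,v19,v20) [-++] → (-0.6467, -1.0021, -0.228786)–(-0.6467, -1.0021, -0.5196)  len=0.2908
  (v17,v20,v15) [-+-] → (-0.6467, -1.0021, -0.5196)–(-0.6467, -1.38144, -0.300605)  len=0.4380
  (v15,v20,v18) [-++] → (-0.6467, -1.38144, -0.300605)–(-0.6467, -1.90212, 0)  len=0.6012

Chained into 2 loop(s):
  loop 1: 6 segments, perimeter = 3.1177
  loop 2: 6 segments, perimeter = 3.1177
Total perimeter = 6.235

loops=2 perimeter=6.235
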